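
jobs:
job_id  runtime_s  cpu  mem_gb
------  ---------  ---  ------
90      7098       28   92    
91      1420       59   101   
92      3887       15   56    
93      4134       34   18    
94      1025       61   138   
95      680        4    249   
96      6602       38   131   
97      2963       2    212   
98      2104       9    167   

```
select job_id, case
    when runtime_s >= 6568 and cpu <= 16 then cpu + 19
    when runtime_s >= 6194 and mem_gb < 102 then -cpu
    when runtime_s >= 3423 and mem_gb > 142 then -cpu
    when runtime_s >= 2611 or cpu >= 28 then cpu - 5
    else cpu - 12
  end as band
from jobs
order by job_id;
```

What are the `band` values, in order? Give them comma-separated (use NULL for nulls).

job_id=90: runtime_s >= 6194 and mem_gb < 102 → -28
job_id=91: runtime_s >= 2611 or cpu >= 28 → 54
job_id=92: runtime_s >= 2611 or cpu >= 28 → 10
job_id=93: runtime_s >= 2611 or cpu >= 28 → 29
job_id=94: runtime_s >= 2611 or cpu >= 28 → 56
job_id=95: ELSE → -8
job_id=96: runtime_s >= 2611 or cpu >= 28 → 33
job_id=97: runtime_s >= 2611 or cpu >= 28 → -3
job_id=98: ELSE → -3

-28, 54, 10, 29, 56, -8, 33, -3, -3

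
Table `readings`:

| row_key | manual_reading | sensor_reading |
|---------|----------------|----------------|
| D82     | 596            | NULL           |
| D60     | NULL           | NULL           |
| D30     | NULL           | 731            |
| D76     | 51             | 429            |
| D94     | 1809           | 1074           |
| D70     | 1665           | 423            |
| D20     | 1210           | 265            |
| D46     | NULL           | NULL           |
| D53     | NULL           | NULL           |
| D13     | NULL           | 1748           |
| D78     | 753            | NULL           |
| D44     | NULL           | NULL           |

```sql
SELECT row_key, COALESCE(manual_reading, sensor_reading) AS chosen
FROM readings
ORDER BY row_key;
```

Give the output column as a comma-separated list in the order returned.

1748, 1210, 731, NULL, NULL, NULL, NULL, 1665, 51, 753, 596, 1809

row_key=D13: manual_reading=NULL, sensor_reading=1748 → 1748
row_key=D20: manual_reading=1210 → 1210
row_key=D30: manual_reading=NULL, sensor_reading=731 → 731
row_key=D44: manual_reading=NULL, sensor_reading=NULL (all NULL) → NULL
row_key=D46: manual_reading=NULL, sensor_reading=NULL (all NULL) → NULL
row_key=D53: manual_reading=NULL, sensor_reading=NULL (all NULL) → NULL
row_key=D60: manual_reading=NULL, sensor_reading=NULL (all NULL) → NULL
row_key=D70: manual_reading=1665 → 1665
row_key=D76: manual_reading=51 → 51
row_key=D78: manual_reading=753 → 753
row_key=D82: manual_reading=596 → 596
row_key=D94: manual_reading=1809 → 1809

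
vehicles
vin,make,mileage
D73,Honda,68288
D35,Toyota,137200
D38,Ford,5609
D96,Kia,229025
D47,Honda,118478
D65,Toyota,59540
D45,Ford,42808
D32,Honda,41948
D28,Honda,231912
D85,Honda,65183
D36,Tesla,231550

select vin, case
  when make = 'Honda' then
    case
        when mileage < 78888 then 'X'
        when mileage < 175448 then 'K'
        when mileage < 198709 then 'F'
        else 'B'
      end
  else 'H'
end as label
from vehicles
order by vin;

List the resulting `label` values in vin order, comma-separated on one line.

vin=D28: make='Honda' → inner[ELSE] → B
vin=D32: make='Honda' → inner[mileage < 78888] → X
vin=D35: make='Toyota' → outer ELSE → H
vin=D36: make='Tesla' → outer ELSE → H
vin=D38: make='Ford' → outer ELSE → H
vin=D45: make='Ford' → outer ELSE → H
vin=D47: make='Honda' → inner[mileage < 175448] → K
vin=D65: make='Toyota' → outer ELSE → H
vin=D73: make='Honda' → inner[mileage < 78888] → X
vin=D85: make='Honda' → inner[mileage < 78888] → X
vin=D96: make='Kia' → outer ELSE → H

B, X, H, H, H, H, K, H, X, X, H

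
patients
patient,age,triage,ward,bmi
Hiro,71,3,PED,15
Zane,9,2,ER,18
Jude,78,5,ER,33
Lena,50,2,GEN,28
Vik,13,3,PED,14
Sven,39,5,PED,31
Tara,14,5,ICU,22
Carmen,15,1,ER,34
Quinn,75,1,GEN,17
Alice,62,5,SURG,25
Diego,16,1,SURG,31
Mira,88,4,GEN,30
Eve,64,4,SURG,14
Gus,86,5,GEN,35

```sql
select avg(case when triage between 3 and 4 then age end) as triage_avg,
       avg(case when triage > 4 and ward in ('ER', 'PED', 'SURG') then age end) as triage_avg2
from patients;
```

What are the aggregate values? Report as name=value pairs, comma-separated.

triage_avg=59, triage_avg2=59.6666666667

[triage_avg: triage between 3 and 4]
patient=Hiro: ✓ → 71
patient=Zane: ✗
patient=Jude: ✗
patient=Lena: ✗
patient=Vik: ✓ → 13
patient=Sven: ✗
patient=Tara: ✗
patient=Carmen: ✗
patient=Quinn: ✗
patient=Alice: ✗
patient=Diego: ✗
patient=Mira: ✓ → 88
patient=Eve: ✓ → 64
patient=Gus: ✗
triage_avg = (71 + 13 + 88 + 64) / 4 = 59
—
[triage_avg2: triage > 4 and ward in ('ER', 'PED', 'SURG')]
patient=Hiro: ✗
patient=Zane: ✗
patient=Jude: ✓ → 78
patient=Lena: ✗
patient=Vik: ✗
patient=Sven: ✓ → 39
patient=Tara: ✗
patient=Carmen: ✗
patient=Quinn: ✗
patient=Alice: ✓ → 62
patient=Diego: ✗
patient=Mira: ✗
patient=Eve: ✗
patient=Gus: ✗
triage_avg2 = (78 + 39 + 62) / 3 = 59.6666666667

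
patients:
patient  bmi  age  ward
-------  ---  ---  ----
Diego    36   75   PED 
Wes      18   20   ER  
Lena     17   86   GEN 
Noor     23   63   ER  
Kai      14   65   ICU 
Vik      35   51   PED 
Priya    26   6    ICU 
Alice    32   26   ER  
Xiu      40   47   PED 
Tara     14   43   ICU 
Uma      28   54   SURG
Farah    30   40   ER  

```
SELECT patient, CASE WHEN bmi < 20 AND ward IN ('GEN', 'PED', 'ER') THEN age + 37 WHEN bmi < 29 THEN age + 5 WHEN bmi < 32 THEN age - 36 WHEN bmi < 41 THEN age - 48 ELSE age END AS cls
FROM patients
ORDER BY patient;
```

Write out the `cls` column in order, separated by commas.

patient=Alice: bmi < 41 → -22
patient=Diego: bmi < 41 → 27
patient=Farah: bmi < 32 → 4
patient=Kai: bmi < 29 → 70
patient=Lena: bmi < 20 AND ward IN ('GEN', 'PED', 'ER') → 123
patient=Noor: bmi < 29 → 68
patient=Priya: bmi < 29 → 11
patient=Tara: bmi < 29 → 48
patient=Uma: bmi < 29 → 59
patient=Vik: bmi < 41 → 3
patient=Wes: bmi < 20 AND ward IN ('GEN', 'PED', 'ER') → 57
patient=Xiu: bmi < 41 → -1

-22, 27, 4, 70, 123, 68, 11, 48, 59, 3, 57, -1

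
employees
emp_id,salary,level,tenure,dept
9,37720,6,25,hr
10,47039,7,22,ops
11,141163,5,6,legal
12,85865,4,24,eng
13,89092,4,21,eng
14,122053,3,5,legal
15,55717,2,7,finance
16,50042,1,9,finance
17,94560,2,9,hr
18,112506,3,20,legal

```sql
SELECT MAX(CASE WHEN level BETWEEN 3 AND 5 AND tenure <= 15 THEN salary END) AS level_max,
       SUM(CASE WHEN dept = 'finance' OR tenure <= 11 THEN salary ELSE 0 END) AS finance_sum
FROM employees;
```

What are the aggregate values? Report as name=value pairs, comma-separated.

level_max=141163, finance_sum=463535

[level_max: level BETWEEN 3 AND 5 AND tenure <= 15]
emp_id=9: ✗
emp_id=10: ✗
emp_id=11: ✓ → 141163
emp_id=12: ✗
emp_id=13: ✗
emp_id=14: ✓ → 122053
emp_id=15: ✗
emp_id=16: ✗
emp_id=17: ✗
emp_id=18: ✗
level_max = MAX(141163, 122053) = 141163
—
[finance_sum: dept = 'finance' OR tenure <= 11]
emp_id=9: ✗
emp_id=10: ✗
emp_id=11: ✓ → 141163
emp_id=12: ✗
emp_id=13: ✗
emp_id=14: ✓ → 122053
emp_id=15: ✓ → 55717
emp_id=16: ✓ → 50042
emp_id=17: ✓ → 94560
emp_id=18: ✗
finance_sum = 141163 + 122053 + 55717 + 50042 + 94560 = 463535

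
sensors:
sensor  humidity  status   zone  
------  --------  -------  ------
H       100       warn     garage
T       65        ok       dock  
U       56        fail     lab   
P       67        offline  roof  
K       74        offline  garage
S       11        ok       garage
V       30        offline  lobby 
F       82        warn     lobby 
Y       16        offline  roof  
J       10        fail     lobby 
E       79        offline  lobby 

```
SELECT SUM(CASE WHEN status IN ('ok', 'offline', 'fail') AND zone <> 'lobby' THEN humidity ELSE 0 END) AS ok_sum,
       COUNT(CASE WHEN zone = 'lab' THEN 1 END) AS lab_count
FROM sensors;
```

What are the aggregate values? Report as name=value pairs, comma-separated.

[ok_sum: status IN ('ok', 'offline', 'fail') AND zone <> 'lobby']
sensor=H: ✗
sensor=T: ✓ → 65
sensor=U: ✓ → 56
sensor=P: ✓ → 67
sensor=K: ✓ → 74
sensor=S: ✓ → 11
sensor=V: ✗
sensor=F: ✗
sensor=Y: ✓ → 16
sensor=J: ✗
sensor=E: ✗
ok_sum = 65 + 56 + 67 + 74 + 11 + 16 = 289
—
[lab_count: zone = 'lab']
sensor=H: ✗
sensor=T: ✗
sensor=U: ✓ → 1
sensor=P: ✗
sensor=K: ✗
sensor=S: ✗
sensor=V: ✗
sensor=F: ✗
sensor=Y: ✗
sensor=J: ✗
sensor=E: ✗
lab_count = COUNT(1) = 1

ok_sum=289, lab_count=1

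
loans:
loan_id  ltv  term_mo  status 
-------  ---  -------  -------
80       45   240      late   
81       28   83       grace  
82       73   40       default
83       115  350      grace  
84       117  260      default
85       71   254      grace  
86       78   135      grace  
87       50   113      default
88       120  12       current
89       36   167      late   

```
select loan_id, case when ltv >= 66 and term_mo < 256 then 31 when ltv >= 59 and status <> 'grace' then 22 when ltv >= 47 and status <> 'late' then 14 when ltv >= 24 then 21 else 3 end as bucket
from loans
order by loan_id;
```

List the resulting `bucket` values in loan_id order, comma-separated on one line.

21, 21, 31, 14, 22, 31, 31, 14, 31, 21

loan_id=80: ltv >= 24 → 21
loan_id=81: ltv >= 24 → 21
loan_id=82: ltv >= 66 and term_mo < 256 → 31
loan_id=83: ltv >= 47 and status <> 'late' → 14
loan_id=84: ltv >= 59 and status <> 'grace' → 22
loan_id=85: ltv >= 66 and term_mo < 256 → 31
loan_id=86: ltv >= 66 and term_mo < 256 → 31
loan_id=87: ltv >= 47 and status <> 'late' → 14
loan_id=88: ltv >= 66 and term_mo < 256 → 31
loan_id=89: ltv >= 24 → 21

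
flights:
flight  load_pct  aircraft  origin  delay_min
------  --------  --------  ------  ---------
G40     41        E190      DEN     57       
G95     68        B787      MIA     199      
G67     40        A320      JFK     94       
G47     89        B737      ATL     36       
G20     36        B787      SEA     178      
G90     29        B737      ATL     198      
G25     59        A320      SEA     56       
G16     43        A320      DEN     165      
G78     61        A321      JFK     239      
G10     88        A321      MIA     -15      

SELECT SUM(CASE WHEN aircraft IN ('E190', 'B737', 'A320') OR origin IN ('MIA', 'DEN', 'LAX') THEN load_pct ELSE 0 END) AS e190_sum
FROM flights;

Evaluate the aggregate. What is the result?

457

flight=G40: ✓ → 41
flight=G95: ✓ → 68
flight=G67: ✓ → 40
flight=G47: ✓ → 89
flight=G20: ✗
flight=G90: ✓ → 29
flight=G25: ✓ → 59
flight=G16: ✓ → 43
flight=G78: ✗
flight=G10: ✓ → 88
e190_sum = 41 + 68 + 40 + 89 + 29 + 59 + 43 + 88 = 457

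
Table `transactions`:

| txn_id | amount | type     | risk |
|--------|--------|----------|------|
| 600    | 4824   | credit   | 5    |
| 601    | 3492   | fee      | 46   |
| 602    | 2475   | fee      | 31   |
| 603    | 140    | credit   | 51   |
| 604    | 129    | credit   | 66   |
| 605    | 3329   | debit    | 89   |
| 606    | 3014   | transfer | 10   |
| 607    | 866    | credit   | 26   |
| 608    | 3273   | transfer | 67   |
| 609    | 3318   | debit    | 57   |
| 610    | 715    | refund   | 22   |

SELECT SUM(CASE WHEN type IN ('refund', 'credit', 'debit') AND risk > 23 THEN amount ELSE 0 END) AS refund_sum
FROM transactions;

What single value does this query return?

7782

txn_id=600: ✗
txn_id=601: ✗
txn_id=602: ✗
txn_id=603: ✓ → 140
txn_id=604: ✓ → 129
txn_id=605: ✓ → 3329
txn_id=606: ✗
txn_id=607: ✓ → 866
txn_id=608: ✗
txn_id=609: ✓ → 3318
txn_id=610: ✗
refund_sum = 140 + 129 + 3329 + 866 + 3318 = 7782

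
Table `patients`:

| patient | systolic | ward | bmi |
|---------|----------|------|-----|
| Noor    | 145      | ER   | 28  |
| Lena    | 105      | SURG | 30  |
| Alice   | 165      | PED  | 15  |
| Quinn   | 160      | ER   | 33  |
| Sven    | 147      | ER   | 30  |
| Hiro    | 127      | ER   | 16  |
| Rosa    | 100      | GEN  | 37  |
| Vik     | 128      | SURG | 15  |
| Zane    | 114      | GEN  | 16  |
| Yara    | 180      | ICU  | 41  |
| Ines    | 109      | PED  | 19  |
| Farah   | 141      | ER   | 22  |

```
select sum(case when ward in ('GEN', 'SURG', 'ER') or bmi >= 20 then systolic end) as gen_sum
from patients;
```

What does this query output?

1347

patient=Noor: ✓ → 145
patient=Lena: ✓ → 105
patient=Alice: ✗
patient=Quinn: ✓ → 160
patient=Sven: ✓ → 147
patient=Hiro: ✓ → 127
patient=Rosa: ✓ → 100
patient=Vik: ✓ → 128
patient=Zane: ✓ → 114
patient=Yara: ✓ → 180
patient=Ines: ✗
patient=Farah: ✓ → 141
gen_sum = 145 + 105 + 160 + 147 + 127 + 100 + 128 + 114 + 180 + 141 = 1347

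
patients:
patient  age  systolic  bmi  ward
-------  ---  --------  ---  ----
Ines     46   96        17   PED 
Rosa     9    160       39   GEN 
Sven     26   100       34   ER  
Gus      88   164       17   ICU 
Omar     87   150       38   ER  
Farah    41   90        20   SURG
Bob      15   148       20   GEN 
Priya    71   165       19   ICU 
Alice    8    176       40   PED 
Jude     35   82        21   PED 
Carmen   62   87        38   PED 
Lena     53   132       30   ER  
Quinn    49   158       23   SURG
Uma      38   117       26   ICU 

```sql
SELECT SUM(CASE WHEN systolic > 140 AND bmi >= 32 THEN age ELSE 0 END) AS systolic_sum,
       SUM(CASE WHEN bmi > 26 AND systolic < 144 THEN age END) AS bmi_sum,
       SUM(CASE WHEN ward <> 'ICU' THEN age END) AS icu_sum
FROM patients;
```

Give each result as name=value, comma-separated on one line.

[systolic_sum: systolic > 140 AND bmi >= 32]
patient=Ines: ✗
patient=Rosa: ✓ → 9
patient=Sven: ✗
patient=Gus: ✗
patient=Omar: ✓ → 87
patient=Farah: ✗
patient=Bob: ✗
patient=Priya: ✗
patient=Alice: ✓ → 8
patient=Jude: ✗
patient=Carmen: ✗
patient=Lena: ✗
patient=Quinn: ✗
patient=Uma: ✗
systolic_sum = 9 + 87 + 8 = 104
—
[bmi_sum: bmi > 26 AND systolic < 144]
patient=Ines: ✗
patient=Rosa: ✗
patient=Sven: ✓ → 26
patient=Gus: ✗
patient=Omar: ✗
patient=Farah: ✗
patient=Bob: ✗
patient=Priya: ✗
patient=Alice: ✗
patient=Jude: ✗
patient=Carmen: ✓ → 62
patient=Lena: ✓ → 53
patient=Quinn: ✗
patient=Uma: ✗
bmi_sum = 26 + 62 + 53 = 141
—
[icu_sum: ward <> 'ICU']
patient=Ines: ✓ → 46
patient=Rosa: ✓ → 9
patient=Sven: ✓ → 26
patient=Gus: ✗
patient=Omar: ✓ → 87
patient=Farah: ✓ → 41
patient=Bob: ✓ → 15
patient=Priya: ✗
patient=Alice: ✓ → 8
patient=Jude: ✓ → 35
patient=Carmen: ✓ → 62
patient=Lena: ✓ → 53
patient=Quinn: ✓ → 49
patient=Uma: ✗
icu_sum = 46 + 9 + 26 + 87 + 41 + 15 + 8 + 35 + 62 + 53 + 49 = 431

systolic_sum=104, bmi_sum=141, icu_sum=431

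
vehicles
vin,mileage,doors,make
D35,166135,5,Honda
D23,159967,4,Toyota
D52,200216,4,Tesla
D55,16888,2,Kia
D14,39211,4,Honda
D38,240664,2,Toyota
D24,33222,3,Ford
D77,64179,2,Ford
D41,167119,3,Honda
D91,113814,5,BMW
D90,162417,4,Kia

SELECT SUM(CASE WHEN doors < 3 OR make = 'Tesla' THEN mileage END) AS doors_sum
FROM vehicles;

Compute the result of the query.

521947

vin=D35: ✗
vin=D23: ✗
vin=D52: ✓ → 200216
vin=D55: ✓ → 16888
vin=D14: ✗
vin=D38: ✓ → 240664
vin=D24: ✗
vin=D77: ✓ → 64179
vin=D41: ✗
vin=D91: ✗
vin=D90: ✗
doors_sum = 200216 + 16888 + 240664 + 64179 = 521947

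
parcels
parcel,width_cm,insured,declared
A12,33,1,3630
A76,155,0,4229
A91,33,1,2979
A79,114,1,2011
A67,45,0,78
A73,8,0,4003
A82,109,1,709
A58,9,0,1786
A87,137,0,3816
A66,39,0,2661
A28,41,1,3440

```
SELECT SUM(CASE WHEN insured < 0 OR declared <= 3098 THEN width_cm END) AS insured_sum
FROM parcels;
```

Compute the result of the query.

349

parcel=A12: ✗
parcel=A76: ✗
parcel=A91: ✓ → 33
parcel=A79: ✓ → 114
parcel=A67: ✓ → 45
parcel=A73: ✗
parcel=A82: ✓ → 109
parcel=A58: ✓ → 9
parcel=A87: ✗
parcel=A66: ✓ → 39
parcel=A28: ✗
insured_sum = 33 + 114 + 45 + 109 + 9 + 39 = 349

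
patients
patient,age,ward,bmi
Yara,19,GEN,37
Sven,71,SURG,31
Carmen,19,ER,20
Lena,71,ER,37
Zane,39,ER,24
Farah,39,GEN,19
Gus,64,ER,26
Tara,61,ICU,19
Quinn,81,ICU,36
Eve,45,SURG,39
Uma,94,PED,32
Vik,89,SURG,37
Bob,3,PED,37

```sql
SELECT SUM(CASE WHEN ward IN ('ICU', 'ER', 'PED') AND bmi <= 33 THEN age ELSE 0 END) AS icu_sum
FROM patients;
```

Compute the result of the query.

277

patient=Yara: ✗
patient=Sven: ✗
patient=Carmen: ✓ → 19
patient=Lena: ✗
patient=Zane: ✓ → 39
patient=Farah: ✗
patient=Gus: ✓ → 64
patient=Tara: ✓ → 61
patient=Quinn: ✗
patient=Eve: ✗
patient=Uma: ✓ → 94
patient=Vik: ✗
patient=Bob: ✗
icu_sum = 19 + 39 + 64 + 61 + 94 = 277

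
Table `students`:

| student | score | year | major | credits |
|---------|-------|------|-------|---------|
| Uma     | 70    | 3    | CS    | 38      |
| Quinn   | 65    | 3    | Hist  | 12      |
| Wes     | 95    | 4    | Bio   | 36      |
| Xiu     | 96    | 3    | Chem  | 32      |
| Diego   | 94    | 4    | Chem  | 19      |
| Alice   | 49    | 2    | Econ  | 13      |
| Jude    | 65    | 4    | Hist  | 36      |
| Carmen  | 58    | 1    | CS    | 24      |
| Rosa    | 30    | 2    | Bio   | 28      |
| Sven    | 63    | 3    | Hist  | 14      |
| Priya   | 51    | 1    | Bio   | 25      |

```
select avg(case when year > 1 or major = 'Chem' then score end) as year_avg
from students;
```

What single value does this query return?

69.6666666667

student=Uma: ✓ → 70
student=Quinn: ✓ → 65
student=Wes: ✓ → 95
student=Xiu: ✓ → 96
student=Diego: ✓ → 94
student=Alice: ✓ → 49
student=Jude: ✓ → 65
student=Carmen: ✗
student=Rosa: ✓ → 30
student=Sven: ✓ → 63
student=Priya: ✗
year_avg = (70 + 65 + 95 + 96 + 94 + 49 + 65 + 30 + 63) / 9 = 69.6666666667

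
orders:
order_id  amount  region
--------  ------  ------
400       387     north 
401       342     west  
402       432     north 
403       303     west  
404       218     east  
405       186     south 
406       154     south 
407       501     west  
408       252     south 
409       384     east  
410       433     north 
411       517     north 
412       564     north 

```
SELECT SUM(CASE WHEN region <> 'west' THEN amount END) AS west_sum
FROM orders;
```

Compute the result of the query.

order_id=400: ✓ → 387
order_id=401: ✗
order_id=402: ✓ → 432
order_id=403: ✗
order_id=404: ✓ → 218
order_id=405: ✓ → 186
order_id=406: ✓ → 154
order_id=407: ✗
order_id=408: ✓ → 252
order_id=409: ✓ → 384
order_id=410: ✓ → 433
order_id=411: ✓ → 517
order_id=412: ✓ → 564
west_sum = 387 + 432 + 218 + 186 + 154 + 252 + 384 + 433 + 517 + 564 = 3527

3527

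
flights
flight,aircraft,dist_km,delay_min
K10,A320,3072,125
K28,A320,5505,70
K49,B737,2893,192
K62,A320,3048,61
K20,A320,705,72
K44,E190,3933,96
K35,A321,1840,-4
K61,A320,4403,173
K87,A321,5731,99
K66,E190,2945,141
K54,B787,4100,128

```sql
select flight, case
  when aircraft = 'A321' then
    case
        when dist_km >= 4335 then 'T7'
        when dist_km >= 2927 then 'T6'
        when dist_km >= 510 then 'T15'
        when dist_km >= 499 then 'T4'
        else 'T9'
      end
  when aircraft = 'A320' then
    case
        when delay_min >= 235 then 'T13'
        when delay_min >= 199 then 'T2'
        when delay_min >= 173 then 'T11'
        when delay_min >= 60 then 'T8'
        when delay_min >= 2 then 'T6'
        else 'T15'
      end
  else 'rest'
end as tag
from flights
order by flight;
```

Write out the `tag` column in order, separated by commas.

flight=K10: aircraft='A320' → inner[delay_min >= 60] → T8
flight=K20: aircraft='A320' → inner[delay_min >= 60] → T8
flight=K28: aircraft='A320' → inner[delay_min >= 60] → T8
flight=K35: aircraft='A321' → inner[dist_km >= 510] → T15
flight=K44: aircraft='E190' → outer ELSE → rest
flight=K49: aircraft='B737' → outer ELSE → rest
flight=K54: aircraft='B787' → outer ELSE → rest
flight=K61: aircraft='A320' → inner[delay_min >= 173] → T11
flight=K62: aircraft='A320' → inner[delay_min >= 60] → T8
flight=K66: aircraft='E190' → outer ELSE → rest
flight=K87: aircraft='A321' → inner[dist_km >= 4335] → T7

T8, T8, T8, T15, rest, rest, rest, T11, T8, rest, T7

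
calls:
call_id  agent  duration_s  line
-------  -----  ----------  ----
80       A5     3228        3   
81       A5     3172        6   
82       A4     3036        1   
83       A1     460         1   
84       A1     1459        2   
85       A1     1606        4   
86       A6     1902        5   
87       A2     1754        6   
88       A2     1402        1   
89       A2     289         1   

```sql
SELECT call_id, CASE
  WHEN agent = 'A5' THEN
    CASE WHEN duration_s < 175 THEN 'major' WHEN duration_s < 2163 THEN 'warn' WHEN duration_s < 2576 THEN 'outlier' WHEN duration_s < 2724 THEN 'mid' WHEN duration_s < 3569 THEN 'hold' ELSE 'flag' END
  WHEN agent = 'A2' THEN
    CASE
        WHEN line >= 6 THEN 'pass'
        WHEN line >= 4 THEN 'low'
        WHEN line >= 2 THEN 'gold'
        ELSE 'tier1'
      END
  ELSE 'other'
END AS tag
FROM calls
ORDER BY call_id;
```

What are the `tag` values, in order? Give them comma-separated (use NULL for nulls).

call_id=80: agent='A5' → inner[duration_s < 3569] → hold
call_id=81: agent='A5' → inner[duration_s < 3569] → hold
call_id=82: agent='A4' → outer ELSE → other
call_id=83: agent='A1' → outer ELSE → other
call_id=84: agent='A1' → outer ELSE → other
call_id=85: agent='A1' → outer ELSE → other
call_id=86: agent='A6' → outer ELSE → other
call_id=87: agent='A2' → inner[line >= 6] → pass
call_id=88: agent='A2' → inner[ELSE] → tier1
call_id=89: agent='A2' → inner[ELSE] → tier1

hold, hold, other, other, other, other, other, pass, tier1, tier1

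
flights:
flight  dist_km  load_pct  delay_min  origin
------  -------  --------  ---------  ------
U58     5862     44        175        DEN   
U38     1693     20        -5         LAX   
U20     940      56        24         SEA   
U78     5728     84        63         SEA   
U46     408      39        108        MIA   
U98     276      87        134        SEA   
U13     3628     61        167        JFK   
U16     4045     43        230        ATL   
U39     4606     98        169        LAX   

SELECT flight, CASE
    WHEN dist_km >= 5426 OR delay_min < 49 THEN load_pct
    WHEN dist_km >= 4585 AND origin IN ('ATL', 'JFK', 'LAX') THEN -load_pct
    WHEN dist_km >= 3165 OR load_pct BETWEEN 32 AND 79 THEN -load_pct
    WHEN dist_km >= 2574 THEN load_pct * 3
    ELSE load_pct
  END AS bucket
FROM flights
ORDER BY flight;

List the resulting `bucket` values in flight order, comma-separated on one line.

flight=U13: dist_km >= 3165 OR load_pct BETWEEN 32 AND 79 → -61
flight=U16: dist_km >= 3165 OR load_pct BETWEEN 32 AND 79 → -43
flight=U20: dist_km >= 5426 OR delay_min < 49 → 56
flight=U38: dist_km >= 5426 OR delay_min < 49 → 20
flight=U39: dist_km >= 4585 AND origin IN ('ATL', 'JFK', 'LAX') → -98
flight=U46: dist_km >= 3165 OR load_pct BETWEEN 32 AND 79 → -39
flight=U58: dist_km >= 5426 OR delay_min < 49 → 44
flight=U78: dist_km >= 5426 OR delay_min < 49 → 84
flight=U98: ELSE → 87

-61, -43, 56, 20, -98, -39, 44, 84, 87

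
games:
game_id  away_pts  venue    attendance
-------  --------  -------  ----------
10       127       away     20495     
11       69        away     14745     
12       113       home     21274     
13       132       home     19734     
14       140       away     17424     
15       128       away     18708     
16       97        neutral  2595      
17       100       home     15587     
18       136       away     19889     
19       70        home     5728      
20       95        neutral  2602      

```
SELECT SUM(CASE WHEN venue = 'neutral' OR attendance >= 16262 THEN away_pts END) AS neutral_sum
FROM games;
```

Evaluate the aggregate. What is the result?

game_id=10: ✓ → 127
game_id=11: ✗
game_id=12: ✓ → 113
game_id=13: ✓ → 132
game_id=14: ✓ → 140
game_id=15: ✓ → 128
game_id=16: ✓ → 97
game_id=17: ✗
game_id=18: ✓ → 136
game_id=19: ✗
game_id=20: ✓ → 95
neutral_sum = 127 + 113 + 132 + 140 + 128 + 97 + 136 + 95 = 968

968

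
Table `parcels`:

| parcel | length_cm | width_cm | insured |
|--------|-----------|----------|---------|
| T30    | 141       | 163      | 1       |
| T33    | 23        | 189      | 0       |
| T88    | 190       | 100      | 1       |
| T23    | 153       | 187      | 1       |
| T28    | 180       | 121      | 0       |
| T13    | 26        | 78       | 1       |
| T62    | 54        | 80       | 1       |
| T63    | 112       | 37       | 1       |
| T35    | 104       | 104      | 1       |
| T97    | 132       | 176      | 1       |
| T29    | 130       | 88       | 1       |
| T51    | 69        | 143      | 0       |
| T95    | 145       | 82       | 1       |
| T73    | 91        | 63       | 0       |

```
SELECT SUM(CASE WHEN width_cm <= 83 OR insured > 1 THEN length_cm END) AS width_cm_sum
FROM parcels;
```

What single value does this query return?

parcel=T30: ✗
parcel=T33: ✗
parcel=T88: ✗
parcel=T23: ✗
parcel=T28: ✗
parcel=T13: ✓ → 26
parcel=T62: ✓ → 54
parcel=T63: ✓ → 112
parcel=T35: ✗
parcel=T97: ✗
parcel=T29: ✗
parcel=T51: ✗
parcel=T95: ✓ → 145
parcel=T73: ✓ → 91
width_cm_sum = 26 + 54 + 112 + 145 + 91 = 428

428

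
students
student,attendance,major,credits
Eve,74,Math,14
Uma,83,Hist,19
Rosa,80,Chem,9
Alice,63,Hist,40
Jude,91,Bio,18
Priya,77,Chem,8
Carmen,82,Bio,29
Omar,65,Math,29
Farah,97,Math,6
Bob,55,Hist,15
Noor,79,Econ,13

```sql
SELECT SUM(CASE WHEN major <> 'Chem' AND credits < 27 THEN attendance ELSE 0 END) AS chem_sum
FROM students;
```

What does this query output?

student=Eve: ✓ → 74
student=Uma: ✓ → 83
student=Rosa: ✗
student=Alice: ✗
student=Jude: ✓ → 91
student=Priya: ✗
student=Carmen: ✗
student=Omar: ✗
student=Farah: ✓ → 97
student=Bob: ✓ → 55
student=Noor: ✓ → 79
chem_sum = 74 + 83 + 91 + 97 + 55 + 79 = 479

479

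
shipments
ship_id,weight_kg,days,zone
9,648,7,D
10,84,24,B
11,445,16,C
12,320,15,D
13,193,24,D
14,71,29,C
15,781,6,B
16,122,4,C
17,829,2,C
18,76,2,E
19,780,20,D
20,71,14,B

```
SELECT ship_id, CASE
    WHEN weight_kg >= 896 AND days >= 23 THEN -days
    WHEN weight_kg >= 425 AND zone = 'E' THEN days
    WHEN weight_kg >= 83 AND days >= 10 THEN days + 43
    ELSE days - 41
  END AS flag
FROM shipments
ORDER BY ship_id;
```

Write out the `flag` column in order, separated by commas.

-34, 67, 59, 58, 67, -12, -35, -37, -39, -39, 63, -27

ship_id=9: ELSE → -34
ship_id=10: weight_kg >= 83 AND days >= 10 → 67
ship_id=11: weight_kg >= 83 AND days >= 10 → 59
ship_id=12: weight_kg >= 83 AND days >= 10 → 58
ship_id=13: weight_kg >= 83 AND days >= 10 → 67
ship_id=14: ELSE → -12
ship_id=15: ELSE → -35
ship_id=16: ELSE → -37
ship_id=17: ELSE → -39
ship_id=18: ELSE → -39
ship_id=19: weight_kg >= 83 AND days >= 10 → 63
ship_id=20: ELSE → -27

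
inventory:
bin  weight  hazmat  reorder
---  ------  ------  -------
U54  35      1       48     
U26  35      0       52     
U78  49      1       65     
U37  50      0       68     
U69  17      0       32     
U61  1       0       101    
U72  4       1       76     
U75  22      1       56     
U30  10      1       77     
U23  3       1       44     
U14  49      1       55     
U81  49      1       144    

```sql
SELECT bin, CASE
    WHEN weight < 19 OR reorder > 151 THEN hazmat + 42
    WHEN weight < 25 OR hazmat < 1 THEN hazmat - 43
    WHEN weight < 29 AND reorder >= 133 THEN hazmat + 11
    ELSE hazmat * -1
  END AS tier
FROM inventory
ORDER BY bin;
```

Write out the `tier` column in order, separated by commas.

-1, 43, -43, 43, -43, -1, 42, 42, 43, -42, -1, -1

bin=U14: ELSE → -1
bin=U23: weight < 19 OR reorder > 151 → 43
bin=U26: weight < 25 OR hazmat < 1 → -43
bin=U30: weight < 19 OR reorder > 151 → 43
bin=U37: weight < 25 OR hazmat < 1 → -43
bin=U54: ELSE → -1
bin=U61: weight < 19 OR reorder > 151 → 42
bin=U69: weight < 19 OR reorder > 151 → 42
bin=U72: weight < 19 OR reorder > 151 → 43
bin=U75: weight < 25 OR hazmat < 1 → -42
bin=U78: ELSE → -1
bin=U81: ELSE → -1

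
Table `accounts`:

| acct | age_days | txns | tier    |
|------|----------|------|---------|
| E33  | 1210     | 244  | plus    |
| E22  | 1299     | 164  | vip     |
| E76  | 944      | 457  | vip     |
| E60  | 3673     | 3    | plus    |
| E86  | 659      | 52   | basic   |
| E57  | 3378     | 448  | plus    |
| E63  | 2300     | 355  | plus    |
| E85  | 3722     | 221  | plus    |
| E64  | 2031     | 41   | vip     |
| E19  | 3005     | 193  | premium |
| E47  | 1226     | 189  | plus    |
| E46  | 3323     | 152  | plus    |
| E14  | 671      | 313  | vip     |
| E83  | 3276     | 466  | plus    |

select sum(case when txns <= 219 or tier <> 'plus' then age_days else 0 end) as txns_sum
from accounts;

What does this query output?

16831

acct=E33: ✗
acct=E22: ✓ → 1299
acct=E76: ✓ → 944
acct=E60: ✓ → 3673
acct=E86: ✓ → 659
acct=E57: ✗
acct=E63: ✗
acct=E85: ✗
acct=E64: ✓ → 2031
acct=E19: ✓ → 3005
acct=E47: ✓ → 1226
acct=E46: ✓ → 3323
acct=E14: ✓ → 671
acct=E83: ✗
txns_sum = 1299 + 944 + 3673 + 659 + 2031 + 3005 + 1226 + 3323 + 671 = 16831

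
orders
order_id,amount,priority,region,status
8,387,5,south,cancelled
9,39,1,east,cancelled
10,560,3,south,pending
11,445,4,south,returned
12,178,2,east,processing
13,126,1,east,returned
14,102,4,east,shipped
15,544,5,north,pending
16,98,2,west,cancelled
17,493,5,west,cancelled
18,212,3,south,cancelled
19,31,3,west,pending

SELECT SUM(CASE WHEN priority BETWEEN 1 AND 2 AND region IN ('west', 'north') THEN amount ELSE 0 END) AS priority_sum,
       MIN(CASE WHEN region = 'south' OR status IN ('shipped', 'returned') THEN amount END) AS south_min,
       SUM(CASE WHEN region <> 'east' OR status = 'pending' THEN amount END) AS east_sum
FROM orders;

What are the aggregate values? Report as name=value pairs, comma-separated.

[priority_sum: priority BETWEEN 1 AND 2 AND region IN ('west', 'north')]
order_id=8: ✗
order_id=9: ✗
order_id=10: ✗
order_id=11: ✗
order_id=12: ✗
order_id=13: ✗
order_id=14: ✗
order_id=15: ✗
order_id=16: ✓ → 98
order_id=17: ✗
order_id=18: ✗
order_id=19: ✗
priority_sum = 98
—
[south_min: region = 'south' OR status IN ('shipped', 'returned')]
order_id=8: ✓ → 387
order_id=9: ✗
order_id=10: ✓ → 560
order_id=11: ✓ → 445
order_id=12: ✗
order_id=13: ✓ → 126
order_id=14: ✓ → 102
order_id=15: ✗
order_id=16: ✗
order_id=17: ✗
order_id=18: ✓ → 212
order_id=19: ✗
south_min = MIN(387, 560, 445, 126, 102, 212) = 102
—
[east_sum: region <> 'east' OR status = 'pending']
order_id=8: ✓ → 387
order_id=9: ✗
order_id=10: ✓ → 560
order_id=11: ✓ → 445
order_id=12: ✗
order_id=13: ✗
order_id=14: ✗
order_id=15: ✓ → 544
order_id=16: ✓ → 98
order_id=17: ✓ → 493
order_id=18: ✓ → 212
order_id=19: ✓ → 31
east_sum = 387 + 560 + 445 + 544 + 98 + 493 + 212 + 31 = 2770

priority_sum=98, south_min=102, east_sum=2770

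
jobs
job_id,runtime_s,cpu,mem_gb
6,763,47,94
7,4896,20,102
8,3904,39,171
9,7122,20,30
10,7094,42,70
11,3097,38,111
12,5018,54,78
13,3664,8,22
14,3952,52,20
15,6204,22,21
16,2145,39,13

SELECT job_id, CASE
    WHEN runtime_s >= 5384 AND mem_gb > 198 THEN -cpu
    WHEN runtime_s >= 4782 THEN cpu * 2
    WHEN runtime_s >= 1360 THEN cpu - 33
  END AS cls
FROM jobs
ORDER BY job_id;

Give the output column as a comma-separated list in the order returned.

NULL, 40, 6, 40, 84, 5, 108, -25, 19, 44, 6

job_id=6: (no match → NULL) → NULL
job_id=7: runtime_s >= 4782 → 40
job_id=8: runtime_s >= 1360 → 6
job_id=9: runtime_s >= 4782 → 40
job_id=10: runtime_s >= 4782 → 84
job_id=11: runtime_s >= 1360 → 5
job_id=12: runtime_s >= 4782 → 108
job_id=13: runtime_s >= 1360 → -25
job_id=14: runtime_s >= 1360 → 19
job_id=15: runtime_s >= 4782 → 44
job_id=16: runtime_s >= 1360 → 6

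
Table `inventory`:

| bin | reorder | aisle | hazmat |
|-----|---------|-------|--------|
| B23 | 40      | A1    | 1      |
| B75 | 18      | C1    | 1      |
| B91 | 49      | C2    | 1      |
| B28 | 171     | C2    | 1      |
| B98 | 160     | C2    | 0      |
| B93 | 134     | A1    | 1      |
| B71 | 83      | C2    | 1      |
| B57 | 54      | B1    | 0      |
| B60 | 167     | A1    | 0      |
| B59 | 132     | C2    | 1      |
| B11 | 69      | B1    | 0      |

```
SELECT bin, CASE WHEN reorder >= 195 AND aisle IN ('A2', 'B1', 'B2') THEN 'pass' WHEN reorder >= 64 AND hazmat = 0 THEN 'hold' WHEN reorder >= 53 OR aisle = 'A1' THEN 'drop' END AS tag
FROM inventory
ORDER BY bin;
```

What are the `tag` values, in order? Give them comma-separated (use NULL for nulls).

hold, drop, drop, drop, drop, hold, drop, NULL, NULL, drop, hold

bin=B11: reorder >= 64 AND hazmat = 0 → hold
bin=B23: reorder >= 53 OR aisle = 'A1' → drop
bin=B28: reorder >= 53 OR aisle = 'A1' → drop
bin=B57: reorder >= 53 OR aisle = 'A1' → drop
bin=B59: reorder >= 53 OR aisle = 'A1' → drop
bin=B60: reorder >= 64 AND hazmat = 0 → hold
bin=B71: reorder >= 53 OR aisle = 'A1' → drop
bin=B75: (no match → NULL) → NULL
bin=B91: (no match → NULL) → NULL
bin=B93: reorder >= 53 OR aisle = 'A1' → drop
bin=B98: reorder >= 64 AND hazmat = 0 → hold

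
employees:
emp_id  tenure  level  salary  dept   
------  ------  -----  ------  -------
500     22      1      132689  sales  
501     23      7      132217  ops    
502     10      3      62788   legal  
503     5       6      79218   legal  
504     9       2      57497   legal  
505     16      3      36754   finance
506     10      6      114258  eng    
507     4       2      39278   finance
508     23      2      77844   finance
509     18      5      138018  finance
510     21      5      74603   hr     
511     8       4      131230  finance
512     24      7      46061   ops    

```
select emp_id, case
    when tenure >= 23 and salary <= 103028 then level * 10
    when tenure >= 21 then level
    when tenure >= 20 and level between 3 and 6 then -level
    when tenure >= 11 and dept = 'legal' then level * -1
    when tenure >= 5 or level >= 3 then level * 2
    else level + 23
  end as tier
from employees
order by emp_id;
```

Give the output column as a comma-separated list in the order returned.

1, 7, 6, 12, 4, 6, 12, 25, 20, 10, 5, 8, 70

emp_id=500: tenure >= 21 → 1
emp_id=501: tenure >= 21 → 7
emp_id=502: tenure >= 5 or level >= 3 → 6
emp_id=503: tenure >= 5 or level >= 3 → 12
emp_id=504: tenure >= 5 or level >= 3 → 4
emp_id=505: tenure >= 5 or level >= 3 → 6
emp_id=506: tenure >= 5 or level >= 3 → 12
emp_id=507: ELSE → 25
emp_id=508: tenure >= 23 and salary <= 103028 → 20
emp_id=509: tenure >= 5 or level >= 3 → 10
emp_id=510: tenure >= 21 → 5
emp_id=511: tenure >= 5 or level >= 3 → 8
emp_id=512: tenure >= 23 and salary <= 103028 → 70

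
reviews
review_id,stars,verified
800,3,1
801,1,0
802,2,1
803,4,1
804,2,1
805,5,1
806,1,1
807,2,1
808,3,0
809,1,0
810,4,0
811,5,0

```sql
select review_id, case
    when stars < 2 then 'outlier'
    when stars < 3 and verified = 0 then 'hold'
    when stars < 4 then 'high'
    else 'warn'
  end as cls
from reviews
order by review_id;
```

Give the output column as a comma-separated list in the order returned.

high, outlier, high, warn, high, warn, outlier, high, high, outlier, warn, warn

review_id=800: stars < 4 → high
review_id=801: stars < 2 → outlier
review_id=802: stars < 4 → high
review_id=803: ELSE → warn
review_id=804: stars < 4 → high
review_id=805: ELSE → warn
review_id=806: stars < 2 → outlier
review_id=807: stars < 4 → high
review_id=808: stars < 4 → high
review_id=809: stars < 2 → outlier
review_id=810: ELSE → warn
review_id=811: ELSE → warn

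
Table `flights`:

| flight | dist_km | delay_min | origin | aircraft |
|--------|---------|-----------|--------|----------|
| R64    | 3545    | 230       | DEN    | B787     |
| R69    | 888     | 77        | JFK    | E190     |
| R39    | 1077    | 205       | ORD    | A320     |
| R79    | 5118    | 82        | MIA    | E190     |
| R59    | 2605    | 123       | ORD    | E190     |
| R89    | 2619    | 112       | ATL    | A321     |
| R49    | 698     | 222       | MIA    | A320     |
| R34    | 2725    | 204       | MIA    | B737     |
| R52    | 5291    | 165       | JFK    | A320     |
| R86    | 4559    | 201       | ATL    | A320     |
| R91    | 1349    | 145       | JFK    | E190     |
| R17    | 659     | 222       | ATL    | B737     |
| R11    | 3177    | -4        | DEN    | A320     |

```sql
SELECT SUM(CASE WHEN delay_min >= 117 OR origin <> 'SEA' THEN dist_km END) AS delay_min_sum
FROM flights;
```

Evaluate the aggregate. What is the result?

34310

flight=R64: ✓ → 3545
flight=R69: ✓ → 888
flight=R39: ✓ → 1077
flight=R79: ✓ → 5118
flight=R59: ✓ → 2605
flight=R89: ✓ → 2619
flight=R49: ✓ → 698
flight=R34: ✓ → 2725
flight=R52: ✓ → 5291
flight=R86: ✓ → 4559
flight=R91: ✓ → 1349
flight=R17: ✓ → 659
flight=R11: ✓ → 3177
delay_min_sum = 3545 + 888 + 1077 + 5118 + 2605 + 2619 + 698 + 2725 + 5291 + 4559 + 1349 + 659 + 3177 = 34310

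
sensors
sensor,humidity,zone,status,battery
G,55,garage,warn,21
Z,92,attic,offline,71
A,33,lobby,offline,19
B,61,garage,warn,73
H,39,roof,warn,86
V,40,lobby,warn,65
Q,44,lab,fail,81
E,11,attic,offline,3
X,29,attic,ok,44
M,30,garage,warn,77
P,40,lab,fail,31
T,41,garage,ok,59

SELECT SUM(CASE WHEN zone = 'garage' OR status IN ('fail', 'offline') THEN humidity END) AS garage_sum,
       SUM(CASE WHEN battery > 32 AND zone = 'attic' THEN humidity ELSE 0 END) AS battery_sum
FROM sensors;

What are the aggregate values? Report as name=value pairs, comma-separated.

garage_sum=407, battery_sum=121

[garage_sum: zone = 'garage' OR status IN ('fail', 'offline')]
sensor=G: ✓ → 55
sensor=Z: ✓ → 92
sensor=A: ✓ → 33
sensor=B: ✓ → 61
sensor=H: ✗
sensor=V: ✗
sensor=Q: ✓ → 44
sensor=E: ✓ → 11
sensor=X: ✗
sensor=M: ✓ → 30
sensor=P: ✓ → 40
sensor=T: ✓ → 41
garage_sum = 55 + 92 + 33 + 61 + 44 + 11 + 30 + 40 + 41 = 407
—
[battery_sum: battery > 32 AND zone = 'attic']
sensor=G: ✗
sensor=Z: ✓ → 92
sensor=A: ✗
sensor=B: ✗
sensor=H: ✗
sensor=V: ✗
sensor=Q: ✗
sensor=E: ✗
sensor=X: ✓ → 29
sensor=M: ✗
sensor=P: ✗
sensor=T: ✗
battery_sum = 92 + 29 = 121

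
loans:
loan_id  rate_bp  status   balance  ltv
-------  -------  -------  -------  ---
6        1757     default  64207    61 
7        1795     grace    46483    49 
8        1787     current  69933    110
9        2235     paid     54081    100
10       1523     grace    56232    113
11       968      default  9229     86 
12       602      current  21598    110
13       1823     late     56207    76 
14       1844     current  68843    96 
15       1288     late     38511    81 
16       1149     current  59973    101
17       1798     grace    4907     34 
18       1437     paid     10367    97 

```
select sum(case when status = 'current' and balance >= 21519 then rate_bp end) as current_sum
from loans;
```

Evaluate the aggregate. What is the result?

loan_id=6: ✗
loan_id=7: ✗
loan_id=8: ✓ → 1787
loan_id=9: ✗
loan_id=10: ✗
loan_id=11: ✗
loan_id=12: ✓ → 602
loan_id=13: ✗
loan_id=14: ✓ → 1844
loan_id=15: ✗
loan_id=16: ✓ → 1149
loan_id=17: ✗
loan_id=18: ✗
current_sum = 1787 + 602 + 1844 + 1149 = 5382

5382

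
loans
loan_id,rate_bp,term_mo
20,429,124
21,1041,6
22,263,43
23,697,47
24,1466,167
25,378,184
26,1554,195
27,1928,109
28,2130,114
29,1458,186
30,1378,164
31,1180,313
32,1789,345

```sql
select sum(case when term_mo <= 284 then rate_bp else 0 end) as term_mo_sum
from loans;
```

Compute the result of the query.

loan_id=20: ✓ → 429
loan_id=21: ✓ → 1041
loan_id=22: ✓ → 263
loan_id=23: ✓ → 697
loan_id=24: ✓ → 1466
loan_id=25: ✓ → 378
loan_id=26: ✓ → 1554
loan_id=27: ✓ → 1928
loan_id=28: ✓ → 2130
loan_id=29: ✓ → 1458
loan_id=30: ✓ → 1378
loan_id=31: ✗
loan_id=32: ✗
term_mo_sum = 429 + 1041 + 263 + 697 + 1466 + 378 + 1554 + 1928 + 2130 + 1458 + 1378 = 12722

12722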